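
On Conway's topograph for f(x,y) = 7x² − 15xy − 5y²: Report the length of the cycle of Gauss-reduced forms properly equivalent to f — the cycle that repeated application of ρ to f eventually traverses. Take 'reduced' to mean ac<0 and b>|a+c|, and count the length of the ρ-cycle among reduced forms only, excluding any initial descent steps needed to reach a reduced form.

D = 365, ⌊√D⌋ = 19
descent: ρ → (-5,15,7)  [lands on river]
river: ρ → (7,13,-7)
river: ρ → (-7,15,5)
river: ρ → (5,15,-7)
river: ρ → (-7,13,7)
river: ρ → (7,15,-5)
ρ-cycle length = 6 (tail of 1 descent step not counted)

6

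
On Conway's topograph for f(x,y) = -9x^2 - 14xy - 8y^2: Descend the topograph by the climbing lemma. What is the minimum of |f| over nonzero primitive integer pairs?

translate: b→-4 (≡14 mod 18), so (9,14,8)→(9,-4,3)
flip: (9,-4,3)→(3,4,9)
translate: b→-2 (≡4 mod 6), so (3,4,9)→(3,-2,8)
reduced (well bottom): (3,-2,8) with a≤c, −a<b≤a
well minimum |f| = |-3| = 3 (negative-definite)

3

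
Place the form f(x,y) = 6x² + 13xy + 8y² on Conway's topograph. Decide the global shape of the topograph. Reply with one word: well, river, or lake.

D = b²−4ac = 13² − 4·6·8 = -23
D < 0 ⇒ definite ⇒ every region one sign ⇒ single well

well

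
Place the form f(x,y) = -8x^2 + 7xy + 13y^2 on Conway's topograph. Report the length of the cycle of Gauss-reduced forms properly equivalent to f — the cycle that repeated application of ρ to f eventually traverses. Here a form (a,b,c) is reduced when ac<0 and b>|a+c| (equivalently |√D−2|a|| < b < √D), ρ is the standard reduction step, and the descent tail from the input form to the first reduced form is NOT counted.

D = 465, ⌊√D⌋ = 21
river: ρ → (13,19,-2)
river: ρ → (-2,21,3)
river: ρ → (3,21,-2)
river: ρ → (-2,19,13)
river: ρ → (13,7,-8)
river: ρ → (-8,9,12)
river: ρ → (12,15,-5)
river: ρ → (-5,15,12)
river: ρ → (12,9,-8)
river: ρ → (-8,7,13)
ρ-cycle length = 10 (tail of 0 descent steps not counted)

10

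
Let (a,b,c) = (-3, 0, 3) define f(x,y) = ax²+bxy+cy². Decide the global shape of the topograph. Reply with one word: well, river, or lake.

D = b²−4ac = 0² − 4·(-3)·3 = 36
D = 6² is a perfect square ⇒ form factors over ℤ ⇒ lakes

lake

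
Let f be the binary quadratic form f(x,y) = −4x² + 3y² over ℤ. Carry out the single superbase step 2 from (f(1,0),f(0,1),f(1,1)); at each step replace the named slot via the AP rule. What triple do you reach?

start (-4,3,-1) = (f(1,0),f(0,1),f(1,1))
replace slot 2: 2·((-4)+(-1)) − 3 = -13 → (-4,-13,-1)

-4,-13,-1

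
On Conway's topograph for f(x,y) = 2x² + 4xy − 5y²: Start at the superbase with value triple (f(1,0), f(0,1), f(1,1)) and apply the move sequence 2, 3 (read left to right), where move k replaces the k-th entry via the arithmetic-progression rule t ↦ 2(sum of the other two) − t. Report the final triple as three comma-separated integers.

start (2,-5,1) = (f(1,0),f(0,1),f(1,1))
replace slot 2: 2·(2+1) − (-5) = 11 → (2,11,1)
replace slot 3: 2·(2+11) − 1 = 25 → (2,11,25)

2,11,25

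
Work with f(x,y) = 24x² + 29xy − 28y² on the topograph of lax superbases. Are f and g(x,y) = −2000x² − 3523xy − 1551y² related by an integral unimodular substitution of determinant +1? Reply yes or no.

D₁ = 3529, D₂ = 3529
river cycle of f (length 198): (-28, 27, 25), (25, 23, -30), (-30, 37, 18), (18, 35, -32), (-32, 29, 21), (21, 55, -6), (-6, 53, 30), (30, 7, -29), (-29, 51, 8), (8, 45, -47), … (188 more)
river cycle of g (length 198): (-28, 27, 25), (25, 23, -30), (-30, 37, 18), (18, 35, -32), (-32, 29, 21), (21, 55, -6), (-6, 53, 30), (30, 7, -29), (-29, 51, 8), (8, 45, -47), … (188 more)
cycles coincide ⇒ equivalent

yes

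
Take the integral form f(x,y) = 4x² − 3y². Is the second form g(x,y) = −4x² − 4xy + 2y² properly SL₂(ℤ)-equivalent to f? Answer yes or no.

D₁ = 48, D₂ = 48
river cycle of f (length 2): (-3, 6, 1), (1, 6, -3)
river cycle of g (length 2): (2, 4, -4), (-4, 4, 2)
cycles differ ⇒ inequivalent

no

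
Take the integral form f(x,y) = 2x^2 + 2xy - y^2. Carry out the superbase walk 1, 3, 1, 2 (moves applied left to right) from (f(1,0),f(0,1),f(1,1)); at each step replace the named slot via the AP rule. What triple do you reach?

start (2,-1,3) = (f(1,0),f(0,1),f(1,1))
replace slot 1: 2·((-1)+3) − 2 = 2 → (2,-1,3)
replace slot 3: 2·(2+(-1)) − 3 = -1 → (2,-1,-1)
replace slot 1: 2·((-1)+(-1)) − 2 = -6 → (-6,-1,-1)
replace slot 2: 2·((-6)+(-1)) − (-1) = -13 → (-6,-13,-1)

-6,-13,-1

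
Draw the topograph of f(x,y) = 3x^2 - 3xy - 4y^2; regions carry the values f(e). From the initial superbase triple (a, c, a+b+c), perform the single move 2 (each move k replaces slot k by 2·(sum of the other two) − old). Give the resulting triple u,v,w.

start (3,-4,-4) = (f(1,0),f(0,1),f(1,1))
replace slot 2: 2·(3+(-4)) − (-4) = 2 → (3,2,-4)

3,2,-4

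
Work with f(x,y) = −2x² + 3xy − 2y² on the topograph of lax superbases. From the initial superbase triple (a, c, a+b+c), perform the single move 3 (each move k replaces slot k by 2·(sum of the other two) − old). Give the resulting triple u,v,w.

start (-2,-2,-1) = (f(1,0),f(0,1),f(1,1))
replace slot 3: 2·((-2)+(-2)) − (-1) = -7 → (-2,-2,-7)

-2,-2,-7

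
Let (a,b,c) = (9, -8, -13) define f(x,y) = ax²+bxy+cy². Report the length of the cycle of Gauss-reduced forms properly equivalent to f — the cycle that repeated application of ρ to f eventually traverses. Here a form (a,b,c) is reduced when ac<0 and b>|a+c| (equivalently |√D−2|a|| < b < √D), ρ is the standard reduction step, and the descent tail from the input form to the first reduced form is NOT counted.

D = 532, ⌊√D⌋ = 23
descent: ρ → (-13,8,9)  [lands on river]
river: ρ → (9,10,-12)
river: ρ → (-12,14,7)
river: ρ → (7,14,-12)
river: ρ → (-12,10,9)
river: ρ → (9,8,-13)
river: ρ → (-13,18,4)
river: ρ → (4,22,-3)
river: ρ → (-3,20,11)
river: ρ → (11,2,-12)
river: ρ → (-12,22,1)
river: ρ → (1,22,-12)
river: ρ → (-12,2,11)
river: ρ → (11,20,-3)
river: ρ → (-3,22,4)
river: ρ → (4,18,-13)
ρ-cycle length = 16 (tail of 1 descent step not counted)

16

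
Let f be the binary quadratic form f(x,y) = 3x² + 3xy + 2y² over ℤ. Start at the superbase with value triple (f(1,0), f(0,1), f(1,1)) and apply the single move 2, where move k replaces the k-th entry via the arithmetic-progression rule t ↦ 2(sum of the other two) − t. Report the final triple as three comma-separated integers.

start (3,2,8) = (f(1,0),f(0,1),f(1,1))
replace slot 2: 2·(3+8) − 2 = 20 → (3,20,8)

3,20,8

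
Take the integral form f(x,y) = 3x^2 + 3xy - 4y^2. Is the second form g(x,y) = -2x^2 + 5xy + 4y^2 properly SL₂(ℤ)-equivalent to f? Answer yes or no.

D₁ = 57, D₂ = 57
river cycle of f (length 6): (-4, 5, 2), (2, 7, -1), (-1, 7, 2), (2, 5, -4), (-4, 3, 3), (3, 3, -4)
river cycle of g (length 6): (4, 3, -3), (-3, 3, 4), (4, 5, -2), (-2, 7, 1), (1, 7, -2), (-2, 5, 4)
cycles differ ⇒ inequivalent

no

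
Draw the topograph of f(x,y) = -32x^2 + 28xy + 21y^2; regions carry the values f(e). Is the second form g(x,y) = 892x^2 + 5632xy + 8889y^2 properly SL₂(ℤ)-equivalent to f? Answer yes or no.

D₁ = 3472, D₂ = 3472
river cycle of f (length 16): (21, 56, -4), (-4, 56, 21), (21, 28, -32), (-32, 36, 17), (17, 32, -36), (-36, 40, 13), (13, 38, -39), (-39, 40, 12), (12, 56, -7), (-7, 56, 12), … (6 more)
river cycle of g (length 16): (21, 56, -4), (-4, 56, 21), (21, 28, -32), (-32, 36, 17), (17, 32, -36), (-36, 40, 13), (13, 38, -39), (-39, 40, 12), (12, 56, -7), (-7, 56, 12), … (6 more)
cycles coincide ⇒ equivalent

yes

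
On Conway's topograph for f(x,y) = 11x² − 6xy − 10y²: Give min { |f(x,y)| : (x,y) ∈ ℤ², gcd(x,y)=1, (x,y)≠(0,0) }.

descent: ρ → (-10,6,11)  [lands on river]
river: ρ → (11,16,-5)
river: ρ → (-5,14,14)
river: ρ → (14,14,-5)
river: ρ → (-5,16,11)
river: ρ → (11,6,-10)
river: ρ → (-10,14,7)
river: ρ → (7,14,-10)
closes: descent 1, river 8
min |a| on river = 5

5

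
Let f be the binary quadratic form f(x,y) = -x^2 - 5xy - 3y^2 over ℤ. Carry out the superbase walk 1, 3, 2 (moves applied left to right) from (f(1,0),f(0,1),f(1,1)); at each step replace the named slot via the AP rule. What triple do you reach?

start (-1,-3,-9) = (f(1,0),f(0,1),f(1,1))
replace slot 1: 2·((-3)+(-9)) − (-1) = -23 → (-23,-3,-9)
replace slot 3: 2·((-23)+(-3)) − (-9) = -43 → (-23,-3,-43)
replace slot 2: 2·((-23)+(-43)) − (-3) = -129 → (-23,-129,-43)

-23,-129,-43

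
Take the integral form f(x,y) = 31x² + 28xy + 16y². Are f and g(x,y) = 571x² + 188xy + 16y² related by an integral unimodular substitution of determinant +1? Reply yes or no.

D₁ = -1200, D₂ = -1200
f: flip: (31,28,16)→(16,-28,31)
f: translate: b→4 (≡-28 mod 32), so (16,-28,31)→(16,4,19)
f: reduced (well bottom): (16,4,19) with a≤c, −a<b≤a
g: flip: (571,188,16)→(16,-188,571)
g: translate: b→4 (≡-188 mod 32), so (16,-188,571)→(16,4,19)
g: reduced (well bottom): (16,4,19) with a≤c, −a<b≤a
reduced forms (16, 4, 19) vs (16, 4, 19) ⇒ equivalent

yes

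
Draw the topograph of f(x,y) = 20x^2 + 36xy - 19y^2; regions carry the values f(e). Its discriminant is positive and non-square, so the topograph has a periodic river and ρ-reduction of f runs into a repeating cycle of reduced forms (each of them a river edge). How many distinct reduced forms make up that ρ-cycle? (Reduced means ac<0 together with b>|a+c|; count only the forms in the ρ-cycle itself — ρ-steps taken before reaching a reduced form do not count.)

D = 2816, ⌊√D⌋ = 53
river: ρ → (-19,40,16)
river: ρ → (16,24,-35)
river: ρ → (-35,46,5)
river: ρ → (5,44,-44)
river: ρ → (-44,44,5)
river: ρ → (5,46,-35)
river: ρ → (-35,24,16)
river: ρ → (16,40,-19)
river: ρ → (-19,36,20)
river: ρ → (20,44,-11)
river: ρ → (-11,44,20)
river: ρ → (20,36,-19)
ρ-cycle length = 12 (tail of 0 descent steps not counted)

12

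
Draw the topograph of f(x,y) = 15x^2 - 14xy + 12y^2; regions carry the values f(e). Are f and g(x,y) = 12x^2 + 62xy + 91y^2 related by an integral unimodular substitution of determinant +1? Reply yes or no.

D₁ = -524, D₂ = -524
f: flip: (15,-14,12)→(12,14,15)
f: translate: b→-10 (≡14 mod 24), so (12,14,15)→(12,-10,13)
f: reduced (well bottom): (12,-10,13) with a≤c, −a<b≤a
g: translate: b→-10 (≡62 mod 24), so (12,62,91)→(12,-10,13)
g: reduced (well bottom): (12,-10,13) with a≤c, −a<b≤a
reduced forms (12, -10, 13) vs (12, -10, 13) ⇒ equivalent

yes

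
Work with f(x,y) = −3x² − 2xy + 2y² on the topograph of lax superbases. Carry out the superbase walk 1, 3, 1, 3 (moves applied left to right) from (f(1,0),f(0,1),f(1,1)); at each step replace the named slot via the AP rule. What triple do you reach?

start (-3,2,-3) = (f(1,0),f(0,1),f(1,1))
replace slot 1: 2·(2+(-3)) − (-3) = 1 → (1,2,-3)
replace slot 3: 2·(1+2) − (-3) = 9 → (1,2,9)
replace slot 1: 2·(2+9) − 1 = 21 → (21,2,9)
replace slot 3: 2·(21+2) − 9 = 37 → (21,2,37)

21,2,37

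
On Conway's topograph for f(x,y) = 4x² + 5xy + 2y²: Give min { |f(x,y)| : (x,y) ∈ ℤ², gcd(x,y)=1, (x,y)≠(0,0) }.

translate: b→-3 (≡5 mod 8), so (4,5,2)→(4,-3,1)
flip: (4,-3,1)→(1,3,4)
translate: b→1 (≡3 mod 2), so (1,3,4)→(1,1,2)
reduced (well bottom): (1,1,2) with a≤c, −a<b≤a
well minimum = a = 1

1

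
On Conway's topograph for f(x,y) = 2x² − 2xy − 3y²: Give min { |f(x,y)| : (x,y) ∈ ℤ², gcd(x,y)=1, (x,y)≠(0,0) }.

descent: ρ → (-3,2,2)  [lands on river]
river: ρ → (2,2,-3)
river: ρ → (-3,4,1)
river: ρ → (1,4,-3)
closes: descent 1, river 4
min |a| on river = 1

1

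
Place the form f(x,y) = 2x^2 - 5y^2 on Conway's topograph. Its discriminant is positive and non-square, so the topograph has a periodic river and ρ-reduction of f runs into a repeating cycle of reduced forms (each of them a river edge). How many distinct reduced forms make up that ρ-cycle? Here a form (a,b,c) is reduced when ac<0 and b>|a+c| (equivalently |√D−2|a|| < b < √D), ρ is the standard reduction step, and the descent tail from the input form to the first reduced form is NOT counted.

D = 40, ⌊√D⌋ = 6
descent: ρ → (-5,0,2)
descent: ρ → (2,4,-3)  [lands on river]
river: ρ → (-3,2,3)
river: ρ → (3,4,-2)
river: ρ → (-2,4,3)
river: ρ → (3,2,-3)
river: ρ → (-3,4,2)
ρ-cycle length = 6 (tail of 2 descent steps not counted)

6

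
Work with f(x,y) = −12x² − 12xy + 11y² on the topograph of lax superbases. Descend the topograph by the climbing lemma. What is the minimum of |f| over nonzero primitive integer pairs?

descent: ρ → (11,12,-12)  [lands on river]
river: ρ → (-12,12,11)
river: ρ → (11,10,-13)
river: ρ → (-13,16,8)
river: ρ → (8,16,-13)
river: ρ → (-13,10,11)
closes: descent 1, river 6
min |a| on river = 8

8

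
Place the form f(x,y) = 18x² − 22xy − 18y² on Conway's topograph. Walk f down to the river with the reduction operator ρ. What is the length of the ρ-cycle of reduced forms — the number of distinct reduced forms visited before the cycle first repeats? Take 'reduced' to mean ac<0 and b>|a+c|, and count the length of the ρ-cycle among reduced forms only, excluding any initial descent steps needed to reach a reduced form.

D = 1780, ⌊√D⌋ = 42
descent: ρ → (-18,22,18)  [lands on river]
river: ρ → (18,14,-22)
river: ρ → (-22,30,10)
river: ρ → (10,30,-22)
river: ρ → (-22,14,18)
river: ρ → (18,22,-18)
river: ρ → (-18,14,22)
river: ρ → (22,30,-10)
river: ρ → (-10,30,22)
river: ρ → (22,14,-18)
ρ-cycle length = 10 (tail of 1 descent step not counted)

10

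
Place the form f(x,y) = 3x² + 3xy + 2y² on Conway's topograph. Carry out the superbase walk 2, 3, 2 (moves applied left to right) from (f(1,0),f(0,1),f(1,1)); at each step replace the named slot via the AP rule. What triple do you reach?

start (3,2,8) = (f(1,0),f(0,1),f(1,1))
replace slot 2: 2·(3+8) − 2 = 20 → (3,20,8)
replace slot 3: 2·(3+20) − 8 = 38 → (3,20,38)
replace slot 2: 2·(3+38) − 20 = 62 → (3,62,38)

3,62,38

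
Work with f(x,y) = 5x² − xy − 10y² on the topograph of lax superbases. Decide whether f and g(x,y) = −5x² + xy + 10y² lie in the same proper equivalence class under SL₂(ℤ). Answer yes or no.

D₁ = 201, D₂ = 201
river cycle of f (length 14): (5, 9, -6), (-6, 3, 8), (8, 13, -1), (-1, 13, 8), (8, 3, -6), (-6, 9, 5), (5, 11, -4), (-4, 13, 2), (2, 11, -10), (-10, 9, 3), … (4 more)
river cycle of g (length 14): (-5, 11, 4), (4, 13, -2), (-2, 11, 10), (10, 9, -3), (-3, 9, 10), (10, 11, -2), (-2, 13, 4), (4, 11, -5), (-5, 9, 6), (6, 3, -8), … (4 more)
cycles differ ⇒ inequivalent

no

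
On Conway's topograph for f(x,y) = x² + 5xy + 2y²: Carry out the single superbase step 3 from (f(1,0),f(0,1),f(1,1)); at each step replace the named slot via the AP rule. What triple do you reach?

start (1,2,8) = (f(1,0),f(0,1),f(1,1))
replace slot 3: 2·(1+2) − 8 = -2 → (1,2,-2)

1,2,-2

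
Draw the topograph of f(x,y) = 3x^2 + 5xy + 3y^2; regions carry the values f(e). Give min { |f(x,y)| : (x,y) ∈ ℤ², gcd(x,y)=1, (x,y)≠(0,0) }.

translate: b→-1 (≡5 mod 6), so (3,5,3)→(3,-1,1)
flip: (3,-1,1)→(1,1,3)
reduced (well bottom): (1,1,3) with a≤c, −a<b≤a
well minimum = a = 1

1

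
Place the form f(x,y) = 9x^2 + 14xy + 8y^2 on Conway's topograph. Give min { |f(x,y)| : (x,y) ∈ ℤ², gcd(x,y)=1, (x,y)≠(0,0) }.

translate: b→-4 (≡14 mod 18), so (9,14,8)→(9,-4,3)
flip: (9,-4,3)→(3,4,9)
translate: b→-2 (≡4 mod 6), so (3,4,9)→(3,-2,8)
reduced (well bottom): (3,-2,8) with a≤c, −a<b≤a
well minimum = a = 3

3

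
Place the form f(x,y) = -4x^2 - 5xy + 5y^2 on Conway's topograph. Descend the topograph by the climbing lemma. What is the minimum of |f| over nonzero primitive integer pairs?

descent: ρ → (5,5,-4)  [lands on river]
river: ρ → (-4,3,6)
river: ρ → (6,9,-1)
river: ρ → (-1,9,6)
river: ρ → (6,3,-4)
river: ρ → (-4,5,5)
closes: descent 1, river 6
min |a| on river = 1

1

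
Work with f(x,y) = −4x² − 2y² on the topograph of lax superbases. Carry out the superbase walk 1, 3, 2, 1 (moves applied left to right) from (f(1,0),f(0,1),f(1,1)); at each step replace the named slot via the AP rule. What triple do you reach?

start (-4,-2,-6) = (f(1,0),f(0,1),f(1,1))
replace slot 1: 2·((-2)+(-6)) − (-4) = -12 → (-12,-2,-6)
replace slot 3: 2·((-12)+(-2)) − (-6) = -22 → (-12,-2,-22)
replace slot 2: 2·((-12)+(-22)) − (-2) = -66 → (-12,-66,-22)
replace slot 1: 2·((-66)+(-22)) − (-12) = -164 → (-164,-66,-22)

-164,-66,-22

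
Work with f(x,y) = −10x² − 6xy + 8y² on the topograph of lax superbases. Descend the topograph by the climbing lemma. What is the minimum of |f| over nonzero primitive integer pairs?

descent: ρ → (8,6,-10)  [lands on river]
river: ρ → (-10,14,4)
river: ρ → (4,18,-2)
river: ρ → (-2,18,4)
river: ρ → (4,14,-10)
river: ρ → (-10,6,8)
river: ρ → (8,10,-8)
river: ρ → (-8,6,10)
river: ρ → (10,14,-4)
river: ρ → (-4,18,2)
river: ρ → (2,18,-4)
river: ρ → (-4,14,10)
river: ρ → (10,6,-8)
river: ρ → (-8,10,8)
closes: descent 1, river 14
min |a| on river = 2

2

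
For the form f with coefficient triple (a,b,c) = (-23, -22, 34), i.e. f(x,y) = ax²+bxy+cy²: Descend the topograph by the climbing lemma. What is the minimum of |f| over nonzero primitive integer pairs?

descent: ρ → (34,22,-23)  [lands on river]
river: ρ → (-23,24,33)
river: ρ → (33,42,-14)
river: ρ → (-14,42,33)
river: ρ → (33,24,-23)
river: ρ → (-23,22,34)
river: ρ → (34,46,-11)
river: ρ → (-11,42,42)
river: ρ → (42,42,-11)
river: ρ → (-11,46,34)
closes: descent 1, river 10
min |a| on river = 11

11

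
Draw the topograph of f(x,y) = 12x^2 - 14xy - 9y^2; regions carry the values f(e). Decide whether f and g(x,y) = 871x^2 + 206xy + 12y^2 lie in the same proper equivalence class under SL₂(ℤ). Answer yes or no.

D₁ = 628, D₂ = 628
river cycle of f (length 34): (-9, 14, 12), (12, 10, -11), (-11, 12, 11), (11, 10, -12), (-12, 14, 9), (9, 22, -4), (-4, 18, 19), (19, 20, -3), (-3, 22, 12), (12, 2, -13), … (24 more)
river cycle of g (length 34): (12, 10, -11), (-11, 12, 11), (11, 10, -12), (-12, 14, 9), (9, 22, -4), (-4, 18, 19), (19, 20, -3), (-3, 22, 12), (12, 2, -13), (-13, 24, 1), … (24 more)
cycles coincide ⇒ equivalent

yes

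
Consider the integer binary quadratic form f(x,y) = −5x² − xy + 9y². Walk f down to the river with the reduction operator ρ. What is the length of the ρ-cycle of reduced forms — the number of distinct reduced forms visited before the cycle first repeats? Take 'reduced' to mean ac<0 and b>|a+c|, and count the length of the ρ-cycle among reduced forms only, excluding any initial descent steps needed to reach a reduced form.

D = 181, ⌊√D⌋ = 13
descent: ρ → (9,1,-5)
descent: ρ → (-5,9,5)  [lands on river]
river: ρ → (5,11,-3)
river: ρ → (-3,13,1)
river: ρ → (1,13,-3)
river: ρ → (-3,11,5)
river: ρ → (5,9,-5)
river: ρ → (-5,11,3)
river: ρ → (3,13,-1)
river: ρ → (-1,13,3)
river: ρ → (3,11,-5)
ρ-cycle length = 10 (tail of 2 descent steps not counted)

10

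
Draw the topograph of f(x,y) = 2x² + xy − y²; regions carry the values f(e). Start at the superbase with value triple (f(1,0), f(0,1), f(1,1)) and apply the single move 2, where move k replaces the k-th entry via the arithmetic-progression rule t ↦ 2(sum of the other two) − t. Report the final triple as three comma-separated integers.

start (2,-1,2) = (f(1,0),f(0,1),f(1,1))
replace slot 2: 2·(2+2) − (-1) = 9 → (2,9,2)

2,9,2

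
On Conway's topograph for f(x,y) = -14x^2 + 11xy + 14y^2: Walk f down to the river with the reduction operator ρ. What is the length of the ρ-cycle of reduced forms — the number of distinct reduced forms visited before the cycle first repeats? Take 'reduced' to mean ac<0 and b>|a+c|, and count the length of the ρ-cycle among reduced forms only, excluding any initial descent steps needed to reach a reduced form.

D = 905, ⌊√D⌋ = 30
river: ρ → (14,17,-11)
river: ρ → (-11,27,4)
river: ρ → (4,29,-4)
river: ρ → (-4,27,11)
river: ρ → (11,17,-14)
river: ρ → (-14,11,14)
ρ-cycle length = 6 (tail of 0 descent steps not counted)

6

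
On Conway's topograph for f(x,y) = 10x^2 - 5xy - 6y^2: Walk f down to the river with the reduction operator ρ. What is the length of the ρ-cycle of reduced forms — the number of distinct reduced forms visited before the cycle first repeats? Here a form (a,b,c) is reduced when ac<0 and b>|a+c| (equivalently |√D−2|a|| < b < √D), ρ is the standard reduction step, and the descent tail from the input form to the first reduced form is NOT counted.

D = 265, ⌊√D⌋ = 16
descent: ρ → (-6,5,10)  [lands on river]
river: ρ → (10,15,-1)
river: ρ → (-1,15,10)
river: ρ → (10,5,-6)
river: ρ → (-6,7,9)
river: ρ → (9,11,-4)
river: ρ → (-4,13,6)
river: ρ → (6,11,-6)
river: ρ → (-6,13,4)
river: ρ → (4,11,-9)
river: ρ → (-9,7,6)
river: ρ → (6,5,-10)
river: ρ → (-10,15,1)
river: ρ → (1,15,-10)
river: ρ → (-10,5,6)
river: ρ → (6,7,-9)
river: ρ → (-9,11,4)
river: ρ → (4,13,-6)
river: ρ → (-6,11,6)
river: ρ → (6,13,-4)
river: ρ → (-4,11,9)
river: ρ → (9,7,-6)
ρ-cycle length = 22 (tail of 1 descent step not counted)

22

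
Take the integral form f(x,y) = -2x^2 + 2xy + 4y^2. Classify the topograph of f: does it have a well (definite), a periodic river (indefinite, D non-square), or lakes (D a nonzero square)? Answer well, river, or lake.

D = b²−4ac = 2² − 4·(-2)·4 = 36
D = 6² is a perfect square ⇒ form factors over ℤ ⇒ lakes

lake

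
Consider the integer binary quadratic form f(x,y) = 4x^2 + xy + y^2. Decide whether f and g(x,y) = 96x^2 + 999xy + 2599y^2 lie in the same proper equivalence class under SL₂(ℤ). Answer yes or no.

D₁ = -15, D₂ = -15
f: flip: (4,1,1)→(1,-1,4)
f: translate: b→1 (≡-1 mod 2), so (1,-1,4)→(1,1,4)
f: reduced (well bottom): (1,1,4) with a≤c, −a<b≤a
g: translate: b→39 (≡999 mod 192), so (96,999,2599)→(96,39,4)
g: flip: (96,39,4)→(4,-39,96)
g: translate: b→1 (≡-39 mod 8), so (4,-39,96)→(4,1,1)
g: flip: (4,1,1)→(1,-1,4)
g: translate: b→1 (≡-1 mod 2), so (1,-1,4)→(1,1,4)
g: reduced (well bottom): (1,1,4) with a≤c, −a<b≤a
reduced forms (1, 1, 4) vs (1, 1, 4) ⇒ equivalent

yes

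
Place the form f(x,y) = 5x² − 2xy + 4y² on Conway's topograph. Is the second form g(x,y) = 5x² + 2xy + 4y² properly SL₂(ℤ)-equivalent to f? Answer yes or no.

D₁ = -76, D₂ = -76
f: flip: (5,-2,4)→(4,2,5)
f: reduced (well bottom): (4,2,5) with a≤c, −a<b≤a
g: flip: (5,2,4)→(4,-2,5)
g: reduced (well bottom): (4,-2,5) with a≤c, −a<b≤a
reduced forms (4, 2, 5) vs (4, -2, 5) ⇒ inequivalent

no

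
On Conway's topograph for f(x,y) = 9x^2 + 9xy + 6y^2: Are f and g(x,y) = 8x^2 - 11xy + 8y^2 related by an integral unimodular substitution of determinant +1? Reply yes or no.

D₁ = -135, D₂ = -135
f: flip: (9,9,6)→(6,-9,9)
f: translate: b→3 (≡-9 mod 12), so (6,-9,9)→(6,3,6)
f: reduced (well bottom): (6,3,6) with a≤c, −a<b≤a
g: translate: b→5 (≡-11 mod 16), so (8,-11,8)→(8,5,5)
g: flip: (8,5,5)→(5,-5,8)
g: translate: b→5 (≡-5 mod 10), so (5,-5,8)→(5,5,8)
g: reduced (well bottom): (5,5,8) with a≤c, −a<b≤a
reduced forms (6, 3, 6) vs (5, 5, 8) ⇒ inequivalent

no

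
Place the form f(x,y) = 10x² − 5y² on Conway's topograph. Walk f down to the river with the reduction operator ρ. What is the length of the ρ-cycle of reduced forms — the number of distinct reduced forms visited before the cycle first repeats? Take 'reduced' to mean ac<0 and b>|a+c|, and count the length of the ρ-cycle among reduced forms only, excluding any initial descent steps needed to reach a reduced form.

D = 200, ⌊√D⌋ = 14
descent: ρ → (-5,10,5)  [lands on river]
river: ρ → (5,10,-5)
ρ-cycle length = 2 (tail of 1 descent step not counted)

2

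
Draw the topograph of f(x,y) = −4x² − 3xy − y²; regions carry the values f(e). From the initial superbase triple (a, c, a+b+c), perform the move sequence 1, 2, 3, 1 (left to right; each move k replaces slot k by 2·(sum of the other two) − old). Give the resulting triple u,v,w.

start (-4,-1,-8) = (f(1,0),f(0,1),f(1,1))
replace slot 1: 2·((-1)+(-8)) − (-4) = -14 → (-14,-1,-8)
replace slot 2: 2·((-14)+(-8)) − (-1) = -43 → (-14,-43,-8)
replace slot 3: 2·((-14)+(-43)) − (-8) = -106 → (-14,-43,-106)
replace slot 1: 2·((-43)+(-106)) − (-14) = -284 → (-284,-43,-106)

-284,-43,-106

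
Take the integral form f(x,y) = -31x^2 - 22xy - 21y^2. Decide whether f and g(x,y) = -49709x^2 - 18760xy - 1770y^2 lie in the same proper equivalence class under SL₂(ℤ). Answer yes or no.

D₁ = -2120, D₂ = -2120
f is negative-definite; reduce −f:
−f: flip: (31,22,21)→(21,-22,31)
−f: translate: b→20 (≡-22 mod 42), so (21,-22,31)→(21,20,30)
−f: reduced (well bottom): (21,20,30) with a≤c, −a<b≤a
flip sign back: reduced form of f is (-21,-20,-30)
g is negative-definite; reduce −g:
−g: flip: (49709,18760,1770)→(1770,-18760,49709)
−g: translate: b→-1060 (≡-18760 mod 3540), so (1770,-18760,49709)→(1770,-1060,159)
−g: flip: (1770,-1060,159)→(159,1060,1770)
−g: translate: b→106 (≡1060 mod 318), so (159,1060,1770)→(159,106,21)
−g: flip: (159,106,21)→(21,-106,159)
−g: translate: b→20 (≡-106 mod 42), so (21,-106,159)→(21,20,30)
−g: reduced (well bottom): (21,20,30) with a≤c, −a<b≤a
flip sign back: reduced form of g is (-21,-20,-30)
reduced forms (-21, -20, -30) vs (-21, -20, -30) ⇒ equivalent

yes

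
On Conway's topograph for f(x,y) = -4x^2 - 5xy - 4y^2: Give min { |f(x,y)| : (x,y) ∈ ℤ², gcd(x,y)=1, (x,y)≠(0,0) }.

translate: b→-3 (≡5 mod 8), so (4,5,4)→(4,-3,3)
flip: (4,-3,3)→(3,3,4)
reduced (well bottom): (3,3,4) with a≤c, −a<b≤a
well minimum |f| = |-3| = 3 (negative-definite)

3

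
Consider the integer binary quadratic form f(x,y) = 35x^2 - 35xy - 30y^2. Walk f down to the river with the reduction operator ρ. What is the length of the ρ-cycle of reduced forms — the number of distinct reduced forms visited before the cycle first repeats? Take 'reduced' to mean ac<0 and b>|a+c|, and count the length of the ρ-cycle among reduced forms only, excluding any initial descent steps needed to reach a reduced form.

D = 5425, ⌊√D⌋ = 73
descent: ρ → (-30,35,35)  [lands on river]
river: ρ → (35,35,-30)
river: ρ → (-30,25,40)
river: ρ → (40,55,-15)
river: ρ → (-15,65,20)
river: ρ → (20,55,-30)
river: ρ → (-30,65,10)
river: ρ → (10,55,-60)
river: ρ → (-60,65,5)
river: ρ → (5,65,-60)
river: ρ → (-60,55,10)
river: ρ → (10,65,-30)
river: ρ → (-30,55,20)
river: ρ → (20,65,-15)
river: ρ → (-15,55,40)
river: ρ → (40,25,-30)
ρ-cycle length = 16 (tail of 1 descent step not counted)

16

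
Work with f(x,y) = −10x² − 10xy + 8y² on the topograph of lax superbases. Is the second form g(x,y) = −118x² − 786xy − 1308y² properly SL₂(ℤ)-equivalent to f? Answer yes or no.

D₁ = 420, D₂ = 420
river cycle of f (length 6): (8, 10, -10), (-10, 10, 8), (8, 6, -12), (-12, 18, 2), (2, 18, -12), (-12, 6, 8)
river cycle of g (length 6): (-12, 6, 8), (8, 10, -10), (-10, 10, 8), (8, 6, -12), (-12, 18, 2), (2, 18, -12)
cycles coincide ⇒ equivalent

yes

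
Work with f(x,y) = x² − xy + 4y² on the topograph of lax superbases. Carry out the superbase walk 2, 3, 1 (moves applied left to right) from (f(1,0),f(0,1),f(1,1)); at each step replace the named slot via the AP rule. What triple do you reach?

start (1,4,4) = (f(1,0),f(0,1),f(1,1))
replace slot 2: 2·(1+4) − 4 = 6 → (1,6,4)
replace slot 3: 2·(1+6) − 4 = 10 → (1,6,10)
replace slot 1: 2·(6+10) − 1 = 31 → (31,6,10)

31,6,10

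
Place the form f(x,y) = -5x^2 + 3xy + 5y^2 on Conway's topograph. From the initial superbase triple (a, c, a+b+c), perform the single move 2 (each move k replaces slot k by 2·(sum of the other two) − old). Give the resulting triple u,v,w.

start (-5,5,3) = (f(1,0),f(0,1),f(1,1))
replace slot 2: 2·((-5)+3) − 5 = -9 → (-5,-9,3)

-5,-9,3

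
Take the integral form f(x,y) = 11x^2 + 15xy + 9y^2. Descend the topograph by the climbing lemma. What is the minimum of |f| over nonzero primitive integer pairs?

translate: b→-7 (≡15 mod 22), so (11,15,9)→(11,-7,5)
flip: (11,-7,5)→(5,7,11)
translate: b→-3 (≡7 mod 10), so (5,7,11)→(5,-3,9)
reduced (well bottom): (5,-3,9) with a≤c, −a<b≤a
well minimum = a = 5

5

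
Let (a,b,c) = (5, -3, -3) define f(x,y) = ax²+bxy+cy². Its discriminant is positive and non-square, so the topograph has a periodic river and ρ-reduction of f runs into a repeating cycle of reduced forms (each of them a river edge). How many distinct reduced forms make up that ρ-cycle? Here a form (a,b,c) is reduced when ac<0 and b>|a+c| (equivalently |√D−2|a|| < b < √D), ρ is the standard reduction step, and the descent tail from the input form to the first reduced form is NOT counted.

D = 69, ⌊√D⌋ = 8
descent: ρ → (-3,3,5)  [lands on river]
river: ρ → (5,7,-1)
river: ρ → (-1,7,5)
river: ρ → (5,3,-3)
ρ-cycle length = 4 (tail of 1 descent step not counted)

4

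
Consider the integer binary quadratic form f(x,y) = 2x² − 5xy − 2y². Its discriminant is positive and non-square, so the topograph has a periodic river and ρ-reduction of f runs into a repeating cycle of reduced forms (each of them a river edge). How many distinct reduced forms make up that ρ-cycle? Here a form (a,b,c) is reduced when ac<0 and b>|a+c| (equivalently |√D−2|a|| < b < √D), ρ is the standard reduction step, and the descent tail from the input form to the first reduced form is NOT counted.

D = 41, ⌊√D⌋ = 6
descent: ρ → (-2,5,2)  [lands on river]
river: ρ → (2,3,-4)
river: ρ → (-4,5,1)
river: ρ → (1,5,-4)
river: ρ → (-4,3,2)
river: ρ → (2,5,-2)
river: ρ → (-2,3,4)
river: ρ → (4,5,-1)
river: ρ → (-1,5,4)
river: ρ → (4,3,-2)
ρ-cycle length = 10 (tail of 1 descent step not counted)

10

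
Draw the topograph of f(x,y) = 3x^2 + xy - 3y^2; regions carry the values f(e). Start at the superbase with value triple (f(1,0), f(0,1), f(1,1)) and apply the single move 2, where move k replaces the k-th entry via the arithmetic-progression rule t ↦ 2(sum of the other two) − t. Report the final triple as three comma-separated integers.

start (3,-3,1) = (f(1,0),f(0,1),f(1,1))
replace slot 2: 2·(3+1) − (-3) = 11 → (3,11,1)

3,11,1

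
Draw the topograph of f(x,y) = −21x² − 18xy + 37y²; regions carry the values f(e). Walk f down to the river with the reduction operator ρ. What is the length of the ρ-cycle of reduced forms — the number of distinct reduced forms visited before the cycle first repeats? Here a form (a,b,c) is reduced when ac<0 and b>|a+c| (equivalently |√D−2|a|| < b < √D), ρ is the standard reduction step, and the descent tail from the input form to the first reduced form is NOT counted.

D = 3432, ⌊√D⌋ = 58
descent: ρ → (37,18,-21)  [lands on river]
river: ρ → (-21,24,34)
river: ρ → (34,44,-11)
river: ρ → (-11,44,34)
river: ρ → (34,24,-21)
river: ρ → (-21,18,37)
river: ρ → (37,56,-2)
river: ρ → (-2,56,37)
ρ-cycle length = 8 (tail of 1 descent step not counted)

8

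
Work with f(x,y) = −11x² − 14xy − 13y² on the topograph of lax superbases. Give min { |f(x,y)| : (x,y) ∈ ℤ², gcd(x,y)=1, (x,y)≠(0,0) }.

translate: b→-8 (≡14 mod 22), so (11,14,13)→(11,-8,10)
flip: (11,-8,10)→(10,8,11)
reduced (well bottom): (10,8,11) with a≤c, −a<b≤a
well minimum |f| = |-10| = 10 (negative-definite)

10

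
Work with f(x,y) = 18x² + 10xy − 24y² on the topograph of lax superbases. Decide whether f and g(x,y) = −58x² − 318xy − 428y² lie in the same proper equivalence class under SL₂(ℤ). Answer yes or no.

D₁ = 1828, D₂ = 1828
river cycle of f (length 46): (-24, 38, 4), (4, 42, -4), (-4, 38, 24), (24, 10, -18), (-18, 26, 16), (16, 38, -6), (-6, 34, 28), (28, 22, -12), (-12, 26, 24), (24, 22, -14), … (36 more)
river cycle of g (length 46): (4, 42, -4), (-4, 38, 24), (24, 10, -18), (-18, 26, 16), (16, 38, -6), (-6, 34, 28), (28, 22, -12), (-12, 26, 24), (24, 22, -14), (-14, 34, 12), … (36 more)
cycles coincide ⇒ equivalent

yes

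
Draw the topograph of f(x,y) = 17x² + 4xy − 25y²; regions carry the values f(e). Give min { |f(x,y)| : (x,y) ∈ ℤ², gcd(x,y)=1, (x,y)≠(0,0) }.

descent: ρ → (-25,-4,17)
descent: ρ → (17,38,-4)  [lands on river]
river: ρ → (-4,34,35)
river: ρ → (35,36,-3)
river: ρ → (-3,36,35)
river: ρ → (35,34,-4)
river: ρ → (-4,38,17)
river: ρ → (17,30,-12)
river: ρ → (-12,18,29)
river: ρ → (29,40,-1)
river: ρ → (-1,40,29)
river: ρ → (29,18,-12)
river: ρ → (-12,30,17)
closes: descent 2, river 12
min |a| on river = 1

1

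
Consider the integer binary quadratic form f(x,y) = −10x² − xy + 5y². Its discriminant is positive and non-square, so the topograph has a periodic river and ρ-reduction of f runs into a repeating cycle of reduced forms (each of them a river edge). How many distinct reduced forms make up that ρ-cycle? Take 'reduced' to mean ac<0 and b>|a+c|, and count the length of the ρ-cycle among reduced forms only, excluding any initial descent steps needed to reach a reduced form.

D = 201, ⌊√D⌋ = 14
descent: ρ → (5,11,-4)  [lands on river]
river: ρ → (-4,13,2)
river: ρ → (2,11,-10)
river: ρ → (-10,9,3)
river: ρ → (3,9,-10)
river: ρ → (-10,11,2)
river: ρ → (2,13,-4)
river: ρ → (-4,11,5)
river: ρ → (5,9,-6)
river: ρ → (-6,3,8)
river: ρ → (8,13,-1)
river: ρ → (-1,13,8)
river: ρ → (8,3,-6)
river: ρ → (-6,9,5)
ρ-cycle length = 14 (tail of 1 descent step not counted)

14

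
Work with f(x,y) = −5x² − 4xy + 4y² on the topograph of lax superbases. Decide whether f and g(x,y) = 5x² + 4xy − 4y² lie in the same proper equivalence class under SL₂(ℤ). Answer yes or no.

D₁ = 96, D₂ = 96
river cycle of f (length 4): (4, 4, -5), (-5, 6, 3), (3, 6, -5), (-5, 4, 4)
river cycle of g (length 4): (-4, 4, 5), (5, 6, -3), (-3, 6, 5), (5, 4, -4)
cycles differ ⇒ inequivalent

no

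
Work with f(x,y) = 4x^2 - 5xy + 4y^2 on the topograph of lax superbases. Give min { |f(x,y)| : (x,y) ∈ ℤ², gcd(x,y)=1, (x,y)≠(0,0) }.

translate: b→3 (≡-5 mod 8), so (4,-5,4)→(4,3,3)
flip: (4,3,3)→(3,-3,4)
translate: b→3 (≡-3 mod 6), so (3,-3,4)→(3,3,4)
reduced (well bottom): (3,3,4) with a≤c, −a<b≤a
well minimum = a = 3

3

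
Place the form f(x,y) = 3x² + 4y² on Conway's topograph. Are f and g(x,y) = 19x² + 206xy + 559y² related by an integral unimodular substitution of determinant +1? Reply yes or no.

D₁ = -48, D₂ = -48
f: reduced (well bottom): (3,0,4) with a≤c, −a<b≤a
g: translate: b→16 (≡206 mod 38), so (19,206,559)→(19,16,4)
g: flip: (19,16,4)→(4,-16,19)
g: translate: b→0 (≡-16 mod 8), so (4,-16,19)→(4,0,3)
g: flip: (4,0,3)→(3,0,4)
g: reduced (well bottom): (3,0,4) with a≤c, −a<b≤a
reduced forms (3, 0, 4) vs (3, 0, 4) ⇒ equivalent

yes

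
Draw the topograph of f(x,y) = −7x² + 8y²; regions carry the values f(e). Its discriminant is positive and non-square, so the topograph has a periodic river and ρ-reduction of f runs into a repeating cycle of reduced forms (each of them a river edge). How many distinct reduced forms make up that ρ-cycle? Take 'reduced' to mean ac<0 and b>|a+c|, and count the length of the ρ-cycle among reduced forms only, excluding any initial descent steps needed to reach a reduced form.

D = 224, ⌊√D⌋ = 14
descent: ρ → (8,0,-7)
descent: ρ → (-7,14,1)  [lands on river]
river: ρ → (1,14,-7)
ρ-cycle length = 2 (tail of 2 descent steps not counted)

2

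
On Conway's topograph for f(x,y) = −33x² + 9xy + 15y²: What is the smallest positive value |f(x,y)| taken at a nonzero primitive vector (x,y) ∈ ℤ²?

descent: ρ → (15,21,-27)  [lands on river]
river: ρ → (-27,33,9)
river: ρ → (9,39,-15)
river: ρ → (-15,21,27)
river: ρ → (27,33,-9)
river: ρ → (-9,39,15)
closes: descent 1, river 6
min |a| on river = 9

9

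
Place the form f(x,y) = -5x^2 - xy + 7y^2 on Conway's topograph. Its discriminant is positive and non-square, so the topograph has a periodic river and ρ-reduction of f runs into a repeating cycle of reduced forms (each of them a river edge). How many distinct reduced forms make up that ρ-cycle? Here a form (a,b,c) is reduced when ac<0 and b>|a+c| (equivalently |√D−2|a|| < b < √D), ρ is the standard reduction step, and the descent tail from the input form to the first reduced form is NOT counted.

D = 141, ⌊√D⌋ = 11
descent: ρ → (7,1,-5)
descent: ρ → (-5,9,3)  [lands on river]
river: ρ → (3,9,-5)
river: ρ → (-5,11,1)
river: ρ → (1,11,-5)
ρ-cycle length = 4 (tail of 2 descent steps not counted)

4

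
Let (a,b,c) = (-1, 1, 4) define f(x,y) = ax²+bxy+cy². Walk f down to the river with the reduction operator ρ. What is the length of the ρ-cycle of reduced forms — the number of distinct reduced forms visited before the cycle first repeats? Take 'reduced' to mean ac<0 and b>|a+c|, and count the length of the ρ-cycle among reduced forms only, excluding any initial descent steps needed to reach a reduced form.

D = 17, ⌊√D⌋ = 4
descent: ρ → (4,-1,-1)
descent: ρ → (-1,3,2)  [lands on river]
river: ρ → (2,1,-2)
river: ρ → (-2,3,1)
river: ρ → (1,3,-2)
river: ρ → (-2,1,2)
river: ρ → (2,3,-1)
ρ-cycle length = 6 (tail of 2 descent steps not counted)

6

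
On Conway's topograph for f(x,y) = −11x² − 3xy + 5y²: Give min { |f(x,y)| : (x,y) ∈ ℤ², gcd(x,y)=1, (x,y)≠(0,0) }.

descent: ρ → (5,13,-3)  [lands on river]
river: ρ → (-3,11,9)
river: ρ → (9,7,-5)
river: ρ → (-5,13,3)
river: ρ → (3,11,-9)
river: ρ → (-9,7,5)
closes: descent 1, river 6
min |a| on river = 3

3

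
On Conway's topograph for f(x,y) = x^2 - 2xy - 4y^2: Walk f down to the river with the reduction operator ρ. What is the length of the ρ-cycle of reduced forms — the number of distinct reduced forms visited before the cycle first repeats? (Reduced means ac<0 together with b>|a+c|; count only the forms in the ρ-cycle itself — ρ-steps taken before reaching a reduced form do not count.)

D = 20, ⌊√D⌋ = 4
descent: ρ → (-4,2,1)
descent: ρ → (1,4,-1)  [lands on river]
river: ρ → (-1,4,1)
ρ-cycle length = 2 (tail of 2 descent steps not counted)

2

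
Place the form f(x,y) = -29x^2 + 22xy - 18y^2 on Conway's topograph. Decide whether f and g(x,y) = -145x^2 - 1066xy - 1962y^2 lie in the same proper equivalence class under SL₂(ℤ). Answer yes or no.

D₁ = -1604, D₂ = -1604
f is negative-definite; reduce −f:
−f: flip: (29,-22,18)→(18,22,29)
−f: translate: b→-14 (≡22 mod 36), so (18,22,29)→(18,-14,25)
−f: reduced (well bottom): (18,-14,25) with a≤c, −a<b≤a
flip sign back: reduced form of f is (-18,14,-25)
g is negative-definite; reduce −g:
−g: translate: b→-94 (≡1066 mod 290), so (145,1066,1962)→(145,-94,18)
−g: flip: (145,-94,18)→(18,94,145)
−g: translate: b→-14 (≡94 mod 36), so (18,94,145)→(18,-14,25)
−g: reduced (well bottom): (18,-14,25) with a≤c, −a<b≤a
flip sign back: reduced form of g is (-18,14,-25)
reduced forms (-18, 14, -25) vs (-18, 14, -25) ⇒ equivalent

yes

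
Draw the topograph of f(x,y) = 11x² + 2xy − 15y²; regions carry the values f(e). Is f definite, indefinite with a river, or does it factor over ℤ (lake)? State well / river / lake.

D = b²−4ac = 2² − 4·11·(-15) = 664
D > 0 non-square ⇒ indefinite ⇒ periodic river

river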